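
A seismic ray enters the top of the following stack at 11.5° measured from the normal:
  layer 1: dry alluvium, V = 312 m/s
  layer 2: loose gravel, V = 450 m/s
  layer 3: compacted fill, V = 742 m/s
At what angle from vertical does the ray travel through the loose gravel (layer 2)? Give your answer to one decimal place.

Ray parameter p = sin 11.5° / 312 = 6.3900e-04 s/m.
sin θ_2 = p·V_2 = 6.3900e-04 × 450 = 0.2875.
θ_2 = 16.71° from the vertical.

16.7°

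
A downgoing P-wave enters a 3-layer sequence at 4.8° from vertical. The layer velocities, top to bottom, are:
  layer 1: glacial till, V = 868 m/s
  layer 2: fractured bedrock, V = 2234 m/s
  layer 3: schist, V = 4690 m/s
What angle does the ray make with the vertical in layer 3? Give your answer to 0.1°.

Snell's law across each interface conserves sin θ / V, so sin θ_3 = V_3·sin θ₁/V₁.
sin θ_3 = 4690 × sin 4.8° / 868 = 0.4521.
θ_3 = arcsin 0.4521 = 26.88°.

26.9°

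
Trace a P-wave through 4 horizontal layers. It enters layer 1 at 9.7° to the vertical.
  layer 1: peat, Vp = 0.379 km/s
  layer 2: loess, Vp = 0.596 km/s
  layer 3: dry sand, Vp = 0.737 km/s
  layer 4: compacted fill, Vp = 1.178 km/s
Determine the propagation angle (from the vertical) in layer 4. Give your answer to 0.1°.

Ray parameter p = sin 9.7° / 0.379 = 4.4456e-01 s/km.
sin θ_4 = p·V_4 = 4.4456e-01 × 1.178 = 0.5237.
θ_4 = arcsin 0.5237 = 31.58°.

31.6°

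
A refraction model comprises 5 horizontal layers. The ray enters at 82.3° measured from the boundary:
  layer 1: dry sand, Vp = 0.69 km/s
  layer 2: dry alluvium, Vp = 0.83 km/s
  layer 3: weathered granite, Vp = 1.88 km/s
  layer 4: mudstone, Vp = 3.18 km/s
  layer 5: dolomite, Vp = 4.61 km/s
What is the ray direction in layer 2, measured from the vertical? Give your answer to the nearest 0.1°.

From the normal: θ₁ = 90° − 82.3° = 7.7°.
Ray parameter p = sin 7.7° / 0.69 = 1.9418e-01 s/km.
sin θ_2 = p·V_2 = 1.9418e-01 × 0.83 = 0.1612.
θ_2 = arcsin 0.1612 = 9.27°.

9.3°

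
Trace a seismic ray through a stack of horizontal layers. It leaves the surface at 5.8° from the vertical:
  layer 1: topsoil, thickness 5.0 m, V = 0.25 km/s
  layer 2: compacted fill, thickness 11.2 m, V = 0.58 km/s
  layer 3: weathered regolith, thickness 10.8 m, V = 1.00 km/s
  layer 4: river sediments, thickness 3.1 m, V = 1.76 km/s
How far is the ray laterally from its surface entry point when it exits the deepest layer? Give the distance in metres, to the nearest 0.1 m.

11.1 m

Apply Snell's law at each interface; in layer i the horizontal offset is hᵢ·tan θᵢ.
Layer 1: θ = 5.80°; offset = 5.0·tan 5.80° = 0.508 m.
Layer 2: sin θ = 0.58·sin 5.8°/0.25 = 0.2345, θ = 13.56°; offset = 11.2·tan 13.56° = 2.701 m.
Layer 3: sin θ = 1.00·sin 5.8°/0.25 = 0.4042, θ = 23.84°; offset = 10.8·tan 23.84° = 4.773 m.
Layer 4: sin θ = 1.76·sin 5.8°/0.25 = 0.7114, θ = 45.35°; offset = 3.1·tan 45.35° = 3.138 m.
Summing the layer offsets gives 11.120 m.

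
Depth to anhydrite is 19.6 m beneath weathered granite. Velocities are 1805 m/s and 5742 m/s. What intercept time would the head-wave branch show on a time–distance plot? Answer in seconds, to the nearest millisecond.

0.021 s

tᵢ = 2h·√(V₂²−V₁²)/(V₁V₂).
√(V₂²−V₁²) = √(5742²−1805²) = 5450.9 m/s.
tᵢ = 2·19.6·5450.9/(1805·5742) = 0.02062 s.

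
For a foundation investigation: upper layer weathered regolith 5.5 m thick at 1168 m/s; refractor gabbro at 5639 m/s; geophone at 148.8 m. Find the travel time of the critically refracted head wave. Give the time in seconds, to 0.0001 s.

0.0356 s

θ_c = arcsin(V₁/V₂) = arcsin(1168/5639) = 11.95°, cos θ_c = 0.9783.
Intercept time tᵢ = 2h cos θ_c / V₁ = 2·5.5·0.9783/1168 = 0.00921 s.
t = x/V₂ + tᵢ = 148.8/5639 + 0.00921 = 0.03560 s.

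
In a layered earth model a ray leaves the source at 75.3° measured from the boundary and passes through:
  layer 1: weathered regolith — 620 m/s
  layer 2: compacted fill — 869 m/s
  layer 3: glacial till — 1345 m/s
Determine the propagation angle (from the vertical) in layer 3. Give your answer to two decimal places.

From the normal: θ₁ = 90° − 75.3° = 14.7°.
Snell's law across each interface conserves sin θ / V, so sin θ_3 = V_3·sin θ₁/V₁.
sin θ_3 = 1345 × sin 14.7° / 620 = 0.5505.
θ_3 = 33.40° from the vertical.

33.40°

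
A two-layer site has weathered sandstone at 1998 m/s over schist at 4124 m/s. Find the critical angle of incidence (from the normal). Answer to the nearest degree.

At critical incidence the refracted ray runs along the interface (θ₂ = 90°), so sin θ_c = V₁/V₂.
θ_c = arcsin(1998/4124) = arcsin 0.4845 = 28.98°.

29°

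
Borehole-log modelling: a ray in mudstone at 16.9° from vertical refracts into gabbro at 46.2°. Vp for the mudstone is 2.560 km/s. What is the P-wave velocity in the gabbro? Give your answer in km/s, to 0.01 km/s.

Snell's law: sin 16.9°/V₁ = sin 46.2°/V₂.
V₂ = V₁·sin 46.2°/sin 16.9° = 2.560 × 2.4828 = 6.36 km/s.

6.36 km/s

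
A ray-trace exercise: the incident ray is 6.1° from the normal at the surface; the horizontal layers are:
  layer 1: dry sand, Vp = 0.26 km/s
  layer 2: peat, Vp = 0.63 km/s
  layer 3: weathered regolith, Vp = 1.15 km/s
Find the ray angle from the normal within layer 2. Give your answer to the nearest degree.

Ray parameter p = sin 6.1° / 0.26 = 4.0871e-01 s/km.
sin θ_2 = p·V_2 = 4.0871e-01 × 0.63 = 0.2575.
θ_2 = 14.92° from the vertical.

15°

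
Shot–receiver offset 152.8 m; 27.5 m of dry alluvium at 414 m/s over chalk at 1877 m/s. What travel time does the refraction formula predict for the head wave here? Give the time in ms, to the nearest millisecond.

θ_c = arcsin(V₁/V₂) = arcsin(414/1877) = 12.74°, cos θ_c = 0.9754.
Intercept time tᵢ = 2h cos θ_c / V₁ = 2·27.5·0.9754/414 = 0.12958 s.
t = x/V₂ + tᵢ = 152.8/1877 + 0.12958 = 0.21098 s.

211 ms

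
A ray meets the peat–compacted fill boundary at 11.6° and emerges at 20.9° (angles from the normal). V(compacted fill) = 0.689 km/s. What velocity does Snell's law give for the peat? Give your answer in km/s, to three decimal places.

sin 11.6° = 0.2011; sin 20.9° = 0.3567.
V₁ = V₂·(sin θ₁/sin θ₂) = 0.689·(0.2011/0.3567) = 0.388 km/s.

0.388 km/s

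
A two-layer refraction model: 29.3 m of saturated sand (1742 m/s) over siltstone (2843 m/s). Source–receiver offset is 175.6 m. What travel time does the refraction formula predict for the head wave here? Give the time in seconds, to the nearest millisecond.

0.088 s

θ_c = arcsin(V₁/V₂) = arcsin(1742/2843) = 37.79°, cos θ_c = 0.7903.
Intercept time tᵢ = 2h cos θ_c / V₁ = 2·29.3·0.7903/1742 = 0.02658 s.
t = x/V₂ + tᵢ = 175.6/2843 + 0.02658 = 0.08835 s.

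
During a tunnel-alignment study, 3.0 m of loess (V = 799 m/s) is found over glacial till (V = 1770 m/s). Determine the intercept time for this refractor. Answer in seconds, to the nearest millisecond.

θ_c = arcsin(V₁/V₂) = arcsin(799/1770) = 26.83°; cos θ_c = 0.8923.
tᵢ = 2h·cos θ_c / V₁ = 2·3.0·0.8923 / 799 = 0.00670 s.

0.007 s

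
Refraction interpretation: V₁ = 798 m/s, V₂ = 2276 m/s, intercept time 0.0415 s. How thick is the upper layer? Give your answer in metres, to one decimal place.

17.7 m

h = tᵢ·V₁·V₂ / (2·√(V₂²−V₁²)).
√(V₂²−V₁²) = √(2276² − 798²) = 2131.5 m/s.
h = 0.0415 s × 798 × 2276 / (2 × 2131.5) = 17.68 m.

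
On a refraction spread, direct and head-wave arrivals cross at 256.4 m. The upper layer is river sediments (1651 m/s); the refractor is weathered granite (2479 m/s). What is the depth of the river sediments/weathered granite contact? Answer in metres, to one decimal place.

x_cross = 2h·√((V₂+V₁)/(V₂−V₁)) → h = x_cross / (2·√((V₂+V₁)/(V₂−V₁))).
√((V₂+V₁)/(V₂−V₁)) = √((2479+1651)/(2479−1651)) = 2.2334.
h = 256.4 / (2·2.2334) = 57.40 m.

57.4 m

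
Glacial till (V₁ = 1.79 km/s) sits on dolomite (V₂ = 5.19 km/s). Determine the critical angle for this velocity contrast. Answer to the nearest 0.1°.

At critical incidence the refracted ray runs along the interface (θ₂ = 90°), so sin θ_c = V₁/V₂.
θ_c = arcsin(1.79/5.19) = arcsin 0.3449 = 20.18°.

20.2°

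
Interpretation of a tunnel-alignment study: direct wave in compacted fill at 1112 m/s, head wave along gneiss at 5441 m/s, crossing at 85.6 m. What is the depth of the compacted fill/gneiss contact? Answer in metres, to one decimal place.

h = (x_cross/2)·√((V₂−V₁)/(V₂+V₁)).
(V₂−V₁)/(V₂+V₁) = (5441−1112)/(5441+1112) = 0.6606; √ = 0.8128.
h = (85.6/2)·0.8128 = 34.79 m.

34.8 m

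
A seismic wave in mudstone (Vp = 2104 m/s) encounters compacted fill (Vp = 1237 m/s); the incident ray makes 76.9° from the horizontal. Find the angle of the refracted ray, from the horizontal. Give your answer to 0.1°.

82.3°

Angle from the normal: 90° − 76.9° = 13.1°.
Snell's law: sin θ₂ = (V₂/V₁)·sin θ₁ = (1237/2104)·sin 13.1° = 0.1333.
θ₂ = arcsin 0.1333 = 7.66° from the normal.
From the interface: 90° − 7.66° = 82.34°.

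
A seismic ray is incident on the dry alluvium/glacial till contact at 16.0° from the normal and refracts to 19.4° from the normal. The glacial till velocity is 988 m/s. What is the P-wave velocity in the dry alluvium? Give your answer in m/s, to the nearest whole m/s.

820 m/s

Snell's law: sin 16.0°/V₁ = sin 19.4°/V₂.
V₁ = V₂·sin 16.0°/sin 19.4° = 988 × 0.8298 = 819.87 m/s.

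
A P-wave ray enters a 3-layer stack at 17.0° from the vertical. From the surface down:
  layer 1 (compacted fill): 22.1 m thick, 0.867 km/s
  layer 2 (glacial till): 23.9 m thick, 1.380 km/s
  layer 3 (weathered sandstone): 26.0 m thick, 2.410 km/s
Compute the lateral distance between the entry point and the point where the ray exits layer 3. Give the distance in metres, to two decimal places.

55.59 m

Ray parameter p = sin 17.0° / 0.867 km/s = 3.3722e-01 s/km.
Layer 1: θ = 17.00°; offset = 22.1·tan 17.00° = 6.7566 m.
Layer 2: sin θ = p·1.380 = 0.4654 → θ = 27.73°; offset = 23.9·tan 27.73° = 12.5659 m.
Layer 3: sin θ = p·2.410 = 0.8127 → θ = 54.36°; offset = 26.0·tan 54.36° = 36.2644 m.
Summing the layer offsets gives 55.5869 m.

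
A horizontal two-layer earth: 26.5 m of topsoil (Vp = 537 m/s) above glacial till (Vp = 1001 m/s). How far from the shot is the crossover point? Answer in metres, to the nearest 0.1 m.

x_cross = 2h·√((V₂+V₁)/(V₂−V₁)).
(V₂+V₁)/(V₂−V₁) = (1001+537)/(1001−537) = 3.3147; √ = 1.8206.
x_cross = 2·26.5·1.8206 = 96.49 m.

96.5 m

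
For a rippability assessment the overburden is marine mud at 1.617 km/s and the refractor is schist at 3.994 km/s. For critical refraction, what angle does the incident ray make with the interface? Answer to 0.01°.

66.12°

At critical incidence the refracted ray runs along the interface (θ₂ = 90°), so sin θ_c = V₁/V₂.
θ_c = arcsin(1.617/3.994) = arcsin 0.4049 = 23.88°.
Measured from the interface: 90° − 23.88° = 66.12°.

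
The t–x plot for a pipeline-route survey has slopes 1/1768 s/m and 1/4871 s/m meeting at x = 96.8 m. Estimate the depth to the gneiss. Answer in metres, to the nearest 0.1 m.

33.1 m

h = (x_cross/2)·√((V₂−V₁)/(V₂+V₁)).
(V₂−V₁)/(V₂+V₁) = (4871−1768)/(4871+1768) = 0.4674; √ = 0.6837.
h = (96.8/2)·0.6837 = 33.09 m.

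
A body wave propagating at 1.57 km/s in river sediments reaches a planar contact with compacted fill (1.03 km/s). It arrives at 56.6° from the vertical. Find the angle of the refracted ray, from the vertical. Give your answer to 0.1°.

Snell's law: sin θ₂ = (V₂/V₁)·sin θ₁ = (1.03/1.57)·sin 56.6° = 0.5477.
θ₂ = arcsin 0.5477 = 33.21° from the normal.

33.2°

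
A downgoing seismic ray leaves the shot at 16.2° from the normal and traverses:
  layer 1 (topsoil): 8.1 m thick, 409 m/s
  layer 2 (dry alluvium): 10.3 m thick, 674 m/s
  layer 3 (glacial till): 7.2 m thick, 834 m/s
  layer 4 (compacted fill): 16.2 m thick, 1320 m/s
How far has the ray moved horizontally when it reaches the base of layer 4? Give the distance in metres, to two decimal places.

46.20 m

Apply Snell's law at each interface; in layer i the horizontal offset is hᵢ·tan θᵢ.
Layer 1: θ = 16.20°; offset = 8.1·tan 16.20° = 2.3533 m.
Layer 2: sin θ = 674·sin 16.2°/409 = 0.4598, θ = 27.37°; offset = 10.3·tan 27.37° = 5.3325 m.
Layer 3: sin θ = 834·sin 16.2°/409 = 0.5689, θ = 34.67°; offset = 7.2·tan 34.67° = 4.9806 m.
Layer 4: sin θ = 1320·sin 16.2°/409 = 0.9004, θ = 64.21°; offset = 16.2·tan 64.21° = 33.5295 m.
Summing the layer offsets gives 46.1958 m.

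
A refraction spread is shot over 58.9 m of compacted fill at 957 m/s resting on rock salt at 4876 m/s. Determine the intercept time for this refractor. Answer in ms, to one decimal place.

tᵢ = 2h·√(V₂²−V₁²)/(V₁V₂).
√(V₂²−V₁²) = √(4876²−957²) = 4781.2 m/s.
tᵢ = 2·58.9·4781.2/(957·4876) = 0.12070 s.

120.7 ms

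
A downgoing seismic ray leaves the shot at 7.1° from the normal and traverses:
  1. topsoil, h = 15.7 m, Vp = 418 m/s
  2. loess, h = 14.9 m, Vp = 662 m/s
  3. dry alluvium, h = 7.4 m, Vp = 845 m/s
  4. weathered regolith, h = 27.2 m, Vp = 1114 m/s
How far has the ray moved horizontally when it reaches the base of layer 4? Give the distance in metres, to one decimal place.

Ray parameter p = sin 7.1° / 418 m/s = 2.9570e-04 s/m.
Layer 1: θ = 7.10°; offset = 15.7·tan 7.10° = 1.956 m.
Layer 2: sin θ = p·662 = 0.1958 → θ = 11.29°; offset = 14.9·tan 11.29° = 2.974 m.
Layer 3: sin θ = p·845 = 0.2499 → θ = 14.47°; offset = 7.4·tan 14.47° = 1.910 m.
Layer 4: sin θ = p·1114 = 0.3294 → θ = 19.23°; offset = 27.2·tan 19.23° = 9.489 m.
Σ offsets = 16.329 m.

16.3 m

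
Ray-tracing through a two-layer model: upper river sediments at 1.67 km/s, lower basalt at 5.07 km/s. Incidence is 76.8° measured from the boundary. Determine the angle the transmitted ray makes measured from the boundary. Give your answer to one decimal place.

Angle from the normal: 90° − 76.8° = 13.2°.
sin θ₁/V₁ = sin θ₂/V₂ ⇒ sin θ₂ = 5.07·sin 13.2°/1.67 = 5.07·0.2284/1.67 = 0.6933.
θ₂ = arcsin 0.6933 = 43.89° from the normal.
From the interface: 90° − 43.89° = 46.11°.

46.1°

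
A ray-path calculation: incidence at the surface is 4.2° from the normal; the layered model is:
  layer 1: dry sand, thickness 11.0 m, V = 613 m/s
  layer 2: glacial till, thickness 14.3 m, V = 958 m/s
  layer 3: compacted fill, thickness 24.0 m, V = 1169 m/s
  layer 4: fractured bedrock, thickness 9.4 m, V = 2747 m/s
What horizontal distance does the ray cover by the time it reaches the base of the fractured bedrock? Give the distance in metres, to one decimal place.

9.1 m

Apply Snell's law at each interface; in layer i the horizontal offset is hᵢ·tan θᵢ.
Layer 1: θ = 4.20°; offset = 11.0·tan 4.20° = 0.808 m.
Layer 2: sin θ = 958·sin 4.2°/613 = 0.1145, θ = 6.57°; offset = 14.3·tan 6.57° = 1.648 m.
Layer 3: sin θ = 1169·sin 4.2°/613 = 0.1397, θ = 8.03°; offset = 24.0·tan 8.03° = 3.385 m.
Layer 4: sin θ = 2747·sin 4.2°/613 = 0.3282, θ = 19.16°; offset = 9.4·tan 19.16° = 3.266 m.
Σ offsets = 9.106 m.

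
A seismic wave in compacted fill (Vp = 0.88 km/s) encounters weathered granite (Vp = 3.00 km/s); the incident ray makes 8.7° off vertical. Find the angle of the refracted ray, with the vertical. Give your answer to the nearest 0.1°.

sin θ₁/V₁ = sin θ₂/V₂ ⇒ sin θ₂ = 3.00·sin 8.7°/0.88 = 3.00·0.1513/0.88 = 0.5157.
θ₂ = sin⁻¹(0.5157) = 31.04° (from vertical).

31.0°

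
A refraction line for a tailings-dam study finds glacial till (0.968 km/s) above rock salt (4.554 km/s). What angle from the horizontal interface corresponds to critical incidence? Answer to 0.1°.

At critical incidence the refracted ray runs along the interface (θ₂ = 90°), so sin θ_c = V₁/V₂.
θ_c = arcsin(0.968/4.554) = arcsin 0.2126 = 12.27°.
Measured from the interface: 90° − 12.27° = 77.73°.

77.7°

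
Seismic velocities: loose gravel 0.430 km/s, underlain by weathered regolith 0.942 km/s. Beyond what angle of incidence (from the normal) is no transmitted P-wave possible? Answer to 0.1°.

27.2°

Critical incidence: sin θ_c = V₁/V₂ = 0.430/0.942 = 0.4565.
θ_c = arcsin 0.4565 = 27.16°.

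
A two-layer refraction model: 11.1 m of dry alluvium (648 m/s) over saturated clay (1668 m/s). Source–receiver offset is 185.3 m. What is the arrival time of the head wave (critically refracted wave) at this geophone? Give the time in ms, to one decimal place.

θ_c = arcsin(V₁/V₂) = arcsin(648/1668) = 22.86°, cos θ_c = 0.9215.
Intercept time tᵢ = 2h cos θ_c / V₁ = 2·11.1·0.9215/648 = 0.03157 s.
t = x/V₂ + tᵢ = 185.3/1668 + 0.03157 = 0.14266 s.

142.7 ms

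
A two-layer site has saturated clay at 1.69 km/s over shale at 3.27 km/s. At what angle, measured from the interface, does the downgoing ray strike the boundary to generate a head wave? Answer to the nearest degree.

59°

Critical incidence: sin θ_c = V₁/V₂ = 1.69/3.27 = 0.5168.
θ_c = arcsin 0.5168 = 31.12°.
Measured from the interface: 90° − 31.12° = 58.88°.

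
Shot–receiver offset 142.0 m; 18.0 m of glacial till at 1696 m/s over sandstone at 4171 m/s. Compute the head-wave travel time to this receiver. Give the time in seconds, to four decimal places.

0.0534 s

θ_c = arcsin(V₁/V₂) = arcsin(1696/4171) = 23.99°, cos θ_c = 0.9136.
Intercept time tᵢ = 2h cos θ_c / V₁ = 2·18.0·0.9136/1696 = 0.01939 s.
t = x/V₂ + tᵢ = 142.0/4171 + 0.01939 = 0.05344 s.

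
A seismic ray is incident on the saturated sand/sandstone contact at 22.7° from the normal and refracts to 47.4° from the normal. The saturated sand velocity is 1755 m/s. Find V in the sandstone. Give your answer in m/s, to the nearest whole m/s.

3348 m/s

Snell's law: sin 22.7°/V₁ = sin 47.4°/V₂.
V₂ = V₁·sin 47.4°/sin 22.7° = 1755 × 1.9075 = 3347.58 m/s.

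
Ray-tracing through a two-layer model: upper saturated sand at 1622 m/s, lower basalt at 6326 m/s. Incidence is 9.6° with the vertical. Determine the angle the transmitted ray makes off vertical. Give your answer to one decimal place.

40.6°

sin θ₁/V₁ = sin θ₂/V₂ ⇒ sin θ₂ = 6326·sin 9.6°/1622 = 6326·0.1668/1622 = 0.6504.
θ₂ = arcsin 0.6504 = 40.57° from the normal.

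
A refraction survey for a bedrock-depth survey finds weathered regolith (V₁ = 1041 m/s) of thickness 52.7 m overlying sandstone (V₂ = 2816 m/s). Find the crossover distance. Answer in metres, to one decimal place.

155.4 m

θ_c = arcsin(1041/2816) = 21.70°, so cos θ_c = 0.9292 and tᵢ = 2h cos θ_c/V₁ = 0.0941 s.
At crossover x/V₁ = x/V₂ + tᵢ ⇒ x = tᵢ/(1/V₁ − 1/V₂) = 0.09408/(9.6061e-04 − 3.5511e-04) = 155.37 m.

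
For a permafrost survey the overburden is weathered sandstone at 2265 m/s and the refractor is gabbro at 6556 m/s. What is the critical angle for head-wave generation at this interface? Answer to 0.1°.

20.2°

Critical incidence: sin θ_c = V₁/V₂ = 2265/6556 = 0.3455.
θ_c = arcsin 0.3455 = 20.21°.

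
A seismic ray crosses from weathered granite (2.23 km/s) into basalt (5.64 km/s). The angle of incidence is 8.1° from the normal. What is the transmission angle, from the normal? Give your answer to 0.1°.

20.9°

sin θ₁/V₁ = sin θ₂/V₂ ⇒ sin θ₂ = 5.64·sin 8.1°/2.23 = 5.64·0.1409/2.23 = 0.3564.
θ₂ = arcsin 0.3564 = 20.88° from the normal.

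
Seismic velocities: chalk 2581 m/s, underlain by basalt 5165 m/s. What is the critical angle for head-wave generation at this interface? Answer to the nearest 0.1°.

30.0°

Critical incidence: sin θ_c = V₁/V₂ = 2581/5165 = 0.4997.
θ_c = arcsin 0.4997 = 29.98°.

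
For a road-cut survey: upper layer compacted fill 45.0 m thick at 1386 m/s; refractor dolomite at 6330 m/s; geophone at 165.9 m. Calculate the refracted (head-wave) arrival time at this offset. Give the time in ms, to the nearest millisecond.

90 ms

θ_c = arcsin(V₁/V₂) = arcsin(1386/6330) = 12.65°, cos θ_c = 0.9757.
Intercept time tᵢ = 2h cos θ_c / V₁ = 2·45.0·0.9757/1386 = 0.06336 s.
t = x/V₂ + tᵢ = 165.9/6330 + 0.06336 = 0.08957 s.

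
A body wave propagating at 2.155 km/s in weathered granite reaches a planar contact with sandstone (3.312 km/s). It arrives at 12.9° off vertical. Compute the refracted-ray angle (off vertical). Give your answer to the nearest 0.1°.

sin θ₁/V₁ = sin θ₂/V₂ ⇒ sin θ₂ = 3.312·sin 12.9°/2.155 = 3.312·0.2233/2.155 = 0.3431.
θ₂ = sin⁻¹(0.3431) = 20.07° (from vertical).

20.1°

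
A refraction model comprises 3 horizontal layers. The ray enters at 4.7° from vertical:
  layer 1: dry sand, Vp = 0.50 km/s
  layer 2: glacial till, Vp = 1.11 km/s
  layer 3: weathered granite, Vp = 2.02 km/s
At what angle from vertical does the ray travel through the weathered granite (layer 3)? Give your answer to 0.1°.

19.3°

Ray parameter p = sin 4.7° / 0.50 = 1.6388e-01 s/km.
sin θ_3 = p·V_3 = 1.6388e-01 × 2.02 = 0.3310.
θ_3 = 19.33° from the vertical.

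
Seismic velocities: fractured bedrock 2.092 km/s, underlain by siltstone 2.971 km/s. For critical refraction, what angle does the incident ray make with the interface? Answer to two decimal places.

Critical incidence: sin θ_c = V₁/V₂ = 2.092/2.971 = 0.7041.
θ_c = arcsin 0.7041 = 44.76°.
Measured from the interface: 90° − 44.76° = 45.24°.

45.24°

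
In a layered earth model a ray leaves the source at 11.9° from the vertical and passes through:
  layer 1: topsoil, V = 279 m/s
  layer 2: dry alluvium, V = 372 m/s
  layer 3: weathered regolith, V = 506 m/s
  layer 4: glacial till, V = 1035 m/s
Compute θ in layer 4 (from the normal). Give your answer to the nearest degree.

50°

Snell's law across each interface conserves sin θ / V, so sin θ_4 = V_4·sin θ₁/V₁.
sin θ_4 = 1035 × sin 11.9° / 279 = 0.7650.
θ_4 = 49.90° from the vertical.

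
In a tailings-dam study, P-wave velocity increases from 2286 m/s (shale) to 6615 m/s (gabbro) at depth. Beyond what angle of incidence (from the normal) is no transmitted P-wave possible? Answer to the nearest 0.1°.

20.2°

At critical incidence the refracted ray runs along the interface (θ₂ = 90°), so sin θ_c = V₁/V₂.
θ_c = arcsin(2286/6615) = arcsin 0.3456 = 20.22°.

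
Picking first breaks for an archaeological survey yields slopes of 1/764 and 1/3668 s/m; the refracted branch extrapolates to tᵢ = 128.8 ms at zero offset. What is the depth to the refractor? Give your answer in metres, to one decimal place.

50.3 m

θ_c = arcsin(764/3668) = 12.02°; cos θ_c = 0.9781.
tᵢ = 2h cos θ_c/V₁ ⇒ h = tᵢ·V₁/(2 cos θ_c) = 0.1288·764/(2·0.9781) = 50.30 m.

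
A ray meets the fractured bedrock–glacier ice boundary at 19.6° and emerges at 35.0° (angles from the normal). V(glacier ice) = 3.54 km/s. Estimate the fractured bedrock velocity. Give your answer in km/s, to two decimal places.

2.07 km/s

sin 19.6° = 0.3355; sin 35.0° = 0.5736.
V₁ = V₂·(sin θ₁/sin θ₂) = 3.54·(0.3355/0.5736) = 2.07 km/s.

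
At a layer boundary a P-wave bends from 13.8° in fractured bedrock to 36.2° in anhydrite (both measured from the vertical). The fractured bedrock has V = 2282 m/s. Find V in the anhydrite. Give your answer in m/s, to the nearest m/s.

sin 13.8° = 0.2385; sin 36.2° = 0.5906.
V₂ = V₁·(sin θ₂/sin θ₁) = 2282·(0.5906/0.2385) = 5650.20 m/s.

5650 m/s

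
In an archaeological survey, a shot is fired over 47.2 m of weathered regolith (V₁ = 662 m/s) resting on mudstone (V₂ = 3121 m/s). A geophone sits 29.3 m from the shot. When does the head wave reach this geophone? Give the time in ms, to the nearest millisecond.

149 ms

θ_c = arcsin(V₁/V₂) = arcsin(662/3121) = 12.25°, cos θ_c = 0.9772.
Intercept time tᵢ = 2h cos θ_c / V₁ = 2·47.2·0.9772/662 = 0.13935 s.
t = x/V₂ + tᵢ = 29.3/3121 + 0.13935 = 0.14874 s.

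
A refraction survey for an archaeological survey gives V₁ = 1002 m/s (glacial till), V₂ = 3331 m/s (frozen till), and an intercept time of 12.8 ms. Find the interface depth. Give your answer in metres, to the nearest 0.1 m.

6.7 m

h = tᵢ·V₁·V₂ / (2·√(V₂²−V₁²)).
√(V₂²−V₁²) = √(3331² − 1002²) = 3176.7 m/s.
h = 0.0128 s × 1002 × 3331 / (2 × 3176.7) = 6.72 m.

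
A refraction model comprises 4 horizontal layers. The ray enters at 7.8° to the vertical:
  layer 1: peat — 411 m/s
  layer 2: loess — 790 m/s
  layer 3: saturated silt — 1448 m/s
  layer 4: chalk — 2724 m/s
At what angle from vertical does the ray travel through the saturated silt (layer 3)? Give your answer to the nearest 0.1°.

28.6°

Snell's law across each interface conserves sin θ / V, so sin θ_3 = V_3·sin θ₁/V₁.
sin θ_3 = 1448 × sin 7.8° / 411 = 0.4781.
θ_3 = arcsin 0.4781 = 28.56°.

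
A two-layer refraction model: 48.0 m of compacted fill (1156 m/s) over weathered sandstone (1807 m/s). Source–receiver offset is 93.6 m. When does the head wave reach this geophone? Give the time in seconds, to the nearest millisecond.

t = x/V₂ + 2h·√(V₂²−V₁²)/(V₁V₂).
√(V₂²−V₁²) = √(1807²−1156²) = 1388.9 m/s; delay term = 2·48.0·1388.9/(1156·1807) = 0.06383 s.
t = 93.6/1807 + 0.06383 = 0.11563 s.

0.116 s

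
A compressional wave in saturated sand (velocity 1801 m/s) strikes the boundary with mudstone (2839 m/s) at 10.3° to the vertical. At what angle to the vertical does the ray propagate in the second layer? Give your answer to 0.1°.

16.4°

sin θ₁/V₁ = sin θ₂/V₂ ⇒ sin θ₂ = 2839·sin 10.3°/1801 = 2839·0.1788/1801 = 0.2819.
θ₂ = sin⁻¹(0.2819) = 16.37° (from vertical).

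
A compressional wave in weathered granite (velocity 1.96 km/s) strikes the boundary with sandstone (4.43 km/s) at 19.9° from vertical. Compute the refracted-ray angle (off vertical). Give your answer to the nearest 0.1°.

50.3°

Snell's law: sin θ₂ = (V₂/V₁)·sin θ₁ = (4.43/1.96)·sin 19.9° = 0.7693.
θ₂ = arcsin 0.7693 = 50.29° from the normal.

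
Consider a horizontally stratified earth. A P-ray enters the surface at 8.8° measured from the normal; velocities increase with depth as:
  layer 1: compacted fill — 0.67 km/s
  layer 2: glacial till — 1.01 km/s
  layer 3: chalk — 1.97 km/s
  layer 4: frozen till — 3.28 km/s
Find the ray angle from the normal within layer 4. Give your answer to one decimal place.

48.5°

Snell's law across each interface conserves sin θ / V, so sin θ_4 = V_4·sin θ₁/V₁.
sin θ_4 = 3.28 × sin 8.8° / 0.67 = 0.7489.
θ_4 = arcsin 0.7489 = 48.50°.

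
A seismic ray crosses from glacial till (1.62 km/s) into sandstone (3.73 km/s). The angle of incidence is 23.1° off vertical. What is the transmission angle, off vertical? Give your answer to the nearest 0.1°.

64.6°

Snell's law: sin θ₂ = (V₂/V₁)·sin θ₁ = (3.73/1.62)·sin 23.1° = 0.9033.
θ₂ = sin⁻¹(0.9033) = 64.60° (from vertical).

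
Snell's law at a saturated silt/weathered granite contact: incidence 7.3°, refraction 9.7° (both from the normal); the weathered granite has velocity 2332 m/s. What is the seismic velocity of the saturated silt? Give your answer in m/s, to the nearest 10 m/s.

1760 m/s

sin 7.3° = 0.1271; sin 9.7° = 0.1685.
V₁ = V₂·(sin θ₁/sin θ₂) = 2332·(0.1271/0.1685) = 1758.65 m/s.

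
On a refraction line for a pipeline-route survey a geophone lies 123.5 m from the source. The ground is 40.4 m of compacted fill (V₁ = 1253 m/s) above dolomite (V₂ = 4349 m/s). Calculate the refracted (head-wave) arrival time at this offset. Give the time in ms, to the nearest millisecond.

90 ms

t = x/V₂ + 2h·√(V₂²−V₁²)/(V₁V₂).
√(V₂²−V₁²) = √(4349²−1253²) = 4164.6 m/s; delay term = 2·40.4·4164.6/(1253·4349) = 0.06175 s.
t = 123.5/4349 + 0.06175 = 0.09015 s.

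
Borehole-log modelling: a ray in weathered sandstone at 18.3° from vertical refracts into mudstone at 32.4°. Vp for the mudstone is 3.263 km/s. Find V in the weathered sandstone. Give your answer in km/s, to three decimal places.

1.912 km/s

Snell's law: sin 18.3°/V₁ = sin 32.4°/V₂.
V₁ = V₂·sin 18.3°/sin 32.4° = 3.263 × 0.5860 = 1.912 km/s.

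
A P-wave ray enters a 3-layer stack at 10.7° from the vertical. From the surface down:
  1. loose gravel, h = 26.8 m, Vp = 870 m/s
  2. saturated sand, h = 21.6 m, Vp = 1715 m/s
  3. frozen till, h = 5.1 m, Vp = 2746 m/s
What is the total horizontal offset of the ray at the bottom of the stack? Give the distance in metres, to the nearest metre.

p = sin θ₁/V₁ = sin 10.7°/870 = 2.1341e-04 s/m is conserved through the stack.
Layer 1: θ = 10.70°; offset = 26.8·tan 10.70° = 5.064 m.
Layer 2: sin θ = p·1715 = 0.3660 → θ = 21.47°; offset = 21.6·tan 21.47° = 8.495 m.
Layer 3: sin θ = p·2746 = 0.5860 → θ = 35.88°; offset = 5.1·tan 35.88° = 3.688 m.
Σ offsets = 17.247 m.

17 m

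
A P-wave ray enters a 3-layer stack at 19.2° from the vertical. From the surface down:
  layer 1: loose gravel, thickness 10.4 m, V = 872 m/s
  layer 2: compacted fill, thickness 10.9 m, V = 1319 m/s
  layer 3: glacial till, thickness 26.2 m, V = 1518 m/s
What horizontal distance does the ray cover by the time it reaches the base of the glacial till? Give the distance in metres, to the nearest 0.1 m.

28.2 m

Ray parameter p = sin 19.2° / 872 m/s = 3.7714e-04 s/m.
Layer 1: θ = 19.20°; offset = 10.4·tan 19.20° = 3.622 m.
Layer 2: sin θ = p·1319 = 0.4974 → θ = 29.83°; offset = 10.9·tan 29.83° = 6.250 m.
Layer 3: sin θ = p·1518 = 0.5725 → θ = 34.92°; offset = 26.2·tan 34.92° = 18.294 m.
Total horizontal offset = 28.166 m.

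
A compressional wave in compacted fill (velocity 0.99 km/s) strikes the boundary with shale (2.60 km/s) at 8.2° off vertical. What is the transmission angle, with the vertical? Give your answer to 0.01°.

22.00°

Snell's law: sin θ₂ = (V₂/V₁)·sin θ₁ = (2.60/0.99)·sin 8.2° = 0.3746.
θ₂ = arcsin 0.3746 = 22.00° from the normal.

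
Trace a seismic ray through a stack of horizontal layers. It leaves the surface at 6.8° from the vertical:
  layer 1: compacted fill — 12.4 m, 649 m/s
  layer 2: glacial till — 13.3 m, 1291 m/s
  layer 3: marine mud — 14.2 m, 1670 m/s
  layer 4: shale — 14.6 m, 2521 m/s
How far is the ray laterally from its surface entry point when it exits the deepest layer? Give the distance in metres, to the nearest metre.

17 m

Ray parameter p = sin 6.8° / 649 m/s = 1.8244e-04 s/m.
Layer 1: θ = 6.80°; offset = 12.4·tan 6.80° = 1.479 m.
Layer 2: sin θ = p·1291 = 0.2355 → θ = 13.62°; offset = 13.3·tan 13.62° = 3.223 m.
Layer 3: sin θ = p·1670 = 0.3047 → θ = 17.74°; offset = 14.2·tan 17.74° = 4.542 m.
Layer 4: sin θ = p·2521 = 0.4599 → θ = 27.38°; offset = 14.6·tan 27.38° = 7.562 m.
Summing the layer offsets gives 16.807 m.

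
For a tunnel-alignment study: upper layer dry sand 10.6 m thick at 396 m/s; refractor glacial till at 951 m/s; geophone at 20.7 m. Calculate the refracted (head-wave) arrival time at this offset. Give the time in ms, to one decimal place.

70.4 ms

t = x/V₂ + 2h·√(V₂²−V₁²)/(V₁V₂).
√(V₂²−V₁²) = √(951²−396²) = 864.6 m/s; delay term = 2·10.6·864.6/(396·951) = 0.04867 s.
t = 20.7/951 + 0.04867 = 0.07044 s.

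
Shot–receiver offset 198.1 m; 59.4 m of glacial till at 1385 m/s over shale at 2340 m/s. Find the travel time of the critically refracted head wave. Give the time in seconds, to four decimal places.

0.1538 s

θ_c = arcsin(V₁/V₂) = arcsin(1385/2340) = 36.29°, cos θ_c = 0.8060.
Intercept time tᵢ = 2h cos θ_c / V₁ = 2·59.4·0.8060/1385 = 0.06914 s.
t = x/V₂ + tᵢ = 198.1/2340 + 0.06914 = 0.15380 s.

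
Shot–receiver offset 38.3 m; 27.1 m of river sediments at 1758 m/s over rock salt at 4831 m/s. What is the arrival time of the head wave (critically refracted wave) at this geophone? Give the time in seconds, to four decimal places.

0.0366 s

t = x/V₂ + 2h·√(V₂²−V₁²)/(V₁V₂).
√(V₂²−V₁²) = √(4831²−1758²) = 4499.8 m/s; delay term = 2·27.1·4499.8/(1758·4831) = 0.02872 s.
t = 38.3/4831 + 0.02872 = 0.03664 s.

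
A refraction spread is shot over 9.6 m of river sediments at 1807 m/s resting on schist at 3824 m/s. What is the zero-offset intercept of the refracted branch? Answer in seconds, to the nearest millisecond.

0.009 s

θ_c = arcsin(V₁/V₂) = arcsin(1807/3824) = 28.20°; cos θ_c = 0.8813.
tᵢ = 2h·cos θ_c / V₁ = 2·9.6·0.8813 / 1807 = 0.00936 s.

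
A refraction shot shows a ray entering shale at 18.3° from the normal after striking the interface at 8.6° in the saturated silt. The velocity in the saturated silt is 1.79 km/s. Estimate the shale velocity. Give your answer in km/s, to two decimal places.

sin 8.6° = 0.1495; sin 18.3° = 0.3140.
V₂ = V₁·(sin θ₂/sin θ₁) = 1.79·(0.3140/0.1495) = 3.76 km/s.

3.76 km/s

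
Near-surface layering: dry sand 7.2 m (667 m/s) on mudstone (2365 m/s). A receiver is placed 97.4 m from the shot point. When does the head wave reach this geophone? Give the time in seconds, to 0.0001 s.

θ_c = arcsin(V₁/V₂) = arcsin(667/2365) = 16.38°, cos θ_c = 0.9594.
Intercept time tᵢ = 2h cos θ_c / V₁ = 2·7.2·0.9594/667 = 0.02071 s.
t = x/V₂ + tᵢ = 97.4/2365 + 0.02071 = 0.06190 s.

0.0619 s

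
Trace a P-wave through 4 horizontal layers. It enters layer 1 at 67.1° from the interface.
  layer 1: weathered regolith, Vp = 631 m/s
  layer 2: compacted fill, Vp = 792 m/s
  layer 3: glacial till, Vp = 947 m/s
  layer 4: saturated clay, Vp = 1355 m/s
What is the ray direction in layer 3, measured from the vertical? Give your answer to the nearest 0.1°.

From the normal: θ₁ = 90° − 67.1° = 22.9°.
Ray parameter p = sin 22.9° / 631 = 6.1668e-04 s/m.
sin θ_3 = p·V_3 = 6.1668e-04 × 947 = 0.5840.
θ_3 = 35.73° from the vertical.

35.7°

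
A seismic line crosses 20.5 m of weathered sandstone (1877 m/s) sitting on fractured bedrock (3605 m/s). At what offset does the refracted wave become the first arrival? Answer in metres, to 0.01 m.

x_cross = 2h·√((V₂+V₁)/(V₂−V₁)).
(V₂+V₁)/(V₂−V₁) = (3605+1877)/(3605−1877) = 3.1725; √ = 1.7811.
x_cross = 2·20.5·1.7811 = 73.03 m.

73.03 m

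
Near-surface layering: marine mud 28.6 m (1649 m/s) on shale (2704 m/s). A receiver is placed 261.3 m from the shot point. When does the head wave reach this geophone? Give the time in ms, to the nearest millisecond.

124 ms

θ_c = arcsin(V₁/V₂) = arcsin(1649/2704) = 37.58°, cos θ_c = 0.7925.
Intercept time tᵢ = 2h cos θ_c / V₁ = 2·28.6·0.7925/1649 = 0.02749 s.
t = x/V₂ + tᵢ = 261.3/2704 + 0.02749 = 0.12413 s.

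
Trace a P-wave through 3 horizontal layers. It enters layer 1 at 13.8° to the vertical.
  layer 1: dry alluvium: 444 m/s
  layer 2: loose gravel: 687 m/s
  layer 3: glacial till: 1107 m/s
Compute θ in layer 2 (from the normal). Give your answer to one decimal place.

Snell's law across each interface conserves sin θ / V, so sin θ_2 = V_2·sin θ₁/V₁.
sin θ_2 = 687 × sin 13.8° / 444 = 0.3691.
θ_2 = arcsin 0.3691 = 21.66°.

21.7°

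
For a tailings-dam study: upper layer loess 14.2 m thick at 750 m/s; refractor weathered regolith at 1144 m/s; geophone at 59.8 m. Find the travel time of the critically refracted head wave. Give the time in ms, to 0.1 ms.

t = x/V₂ + 2h·√(V₂²−V₁²)/(V₁V₂).
√(V₂²−V₁²) = √(1144²−750²) = 863.8 m/s; delay term = 2·14.2·863.8/(750·1144) = 0.02859 s.
t = 59.8/1144 + 0.02859 = 0.08087 s.

80.9 ms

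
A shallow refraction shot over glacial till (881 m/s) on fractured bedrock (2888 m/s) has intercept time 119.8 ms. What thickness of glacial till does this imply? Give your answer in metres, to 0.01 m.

θ_c = arcsin(881/2888) = 17.76°; cos θ_c = 0.9523.
tᵢ = 2h cos θ_c/V₁ ⇒ h = tᵢ·V₁/(2 cos θ_c) = 0.1198·881/(2·0.9523) = 55.41 m.

55.41 m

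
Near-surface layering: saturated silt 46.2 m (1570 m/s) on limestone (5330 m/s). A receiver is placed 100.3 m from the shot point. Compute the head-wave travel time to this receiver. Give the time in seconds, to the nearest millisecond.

0.075 s

θ_c = arcsin(V₁/V₂) = arcsin(1570/5330) = 17.13°, cos θ_c = 0.9556.
Intercept time tᵢ = 2h cos θ_c / V₁ = 2·46.2·0.9556/1570 = 0.05624 s.
t = x/V₂ + tᵢ = 100.3/5330 + 0.05624 = 0.07506 s.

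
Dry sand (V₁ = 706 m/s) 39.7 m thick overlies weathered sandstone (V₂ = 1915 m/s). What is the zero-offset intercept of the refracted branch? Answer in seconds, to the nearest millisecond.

0.105 s

θ_c = arcsin(V₁/V₂) = arcsin(706/1915) = 21.63°; cos θ_c = 0.9296.
tᵢ = 2h·cos θ_c / V₁ = 2·39.7·0.9296 / 706 = 0.10454 s.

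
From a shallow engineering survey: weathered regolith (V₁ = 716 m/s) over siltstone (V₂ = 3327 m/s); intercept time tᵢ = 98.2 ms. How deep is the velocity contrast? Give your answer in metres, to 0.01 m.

36.00 m

θ_c = arcsin(716/3327) = 12.43°; cos θ_c = 0.9766.
tᵢ = 2h cos θ_c/V₁ ⇒ h = tᵢ·V₁/(2 cos θ_c) = 0.0982·716/(2·0.9766) = 36.00 m.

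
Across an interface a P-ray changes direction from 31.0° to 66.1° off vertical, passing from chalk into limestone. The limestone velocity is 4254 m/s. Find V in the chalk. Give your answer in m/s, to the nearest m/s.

sin 31.0° = 0.5150; sin 66.1° = 0.9143.
V₁ = V₂·(sin θ₁/sin θ₂) = 4254·(0.5150/0.9143) = 2396.46 m/s.

2396 m/s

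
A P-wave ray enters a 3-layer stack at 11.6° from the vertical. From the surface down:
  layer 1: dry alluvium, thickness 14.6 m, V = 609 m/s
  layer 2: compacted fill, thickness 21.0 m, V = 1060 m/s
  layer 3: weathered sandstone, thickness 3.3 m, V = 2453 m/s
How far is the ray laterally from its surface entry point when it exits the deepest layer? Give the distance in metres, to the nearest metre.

Ray parameter p = sin 11.6° / 609 m/s = 3.3018e-04 s/m.
Layer 1: θ = 11.60°; offset = 14.6·tan 11.60° = 2.997 m.
Layer 2: sin θ = p·1060 = 0.3500 → θ = 20.49°; offset = 21.0·tan 20.49° = 7.846 m.
Layer 3: sin θ = p·2453 = 0.8099 → θ = 54.09°; offset = 3.3·tan 54.09° = 4.557 m.
Summing the layer offsets gives 15.400 m.

15 m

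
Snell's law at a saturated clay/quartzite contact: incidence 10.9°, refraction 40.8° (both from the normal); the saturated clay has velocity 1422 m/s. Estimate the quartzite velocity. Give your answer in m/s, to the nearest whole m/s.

4914 m/s

Snell's law: sin 10.9°/V₁ = sin 40.8°/V₂.
V₂ = V₁·sin 40.8°/sin 10.9° = 1422 × 3.4555 = 4913.73 m/s.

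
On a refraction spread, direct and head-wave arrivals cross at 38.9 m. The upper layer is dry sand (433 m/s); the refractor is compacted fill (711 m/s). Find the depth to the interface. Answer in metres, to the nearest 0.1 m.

9.6 m

x_cross = 2h·√((V₂+V₁)/(V₂−V₁)) → h = x_cross / (2·√((V₂+V₁)/(V₂−V₁))).
√((V₂+V₁)/(V₂−V₁)) = √((711+433)/(711−433)) = 2.0286.
h = 38.9 / (2·2.0286) = 9.59 m.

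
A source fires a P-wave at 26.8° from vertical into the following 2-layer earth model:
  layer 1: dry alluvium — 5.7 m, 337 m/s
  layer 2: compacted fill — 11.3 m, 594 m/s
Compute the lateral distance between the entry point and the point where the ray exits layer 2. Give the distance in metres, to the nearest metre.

Ray parameter p = sin 26.8° / 337 m/s = 1.3379e-03 s/m.
Layer 1: θ = 26.80°; offset = 5.7·tan 26.80° = 2.879 m.
Layer 2: sin θ = p·594 = 0.7947 → θ = 52.63°; offset = 11.3·tan 52.63° = 14.795 m.
Total horizontal offset = 17.675 m.

18 m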